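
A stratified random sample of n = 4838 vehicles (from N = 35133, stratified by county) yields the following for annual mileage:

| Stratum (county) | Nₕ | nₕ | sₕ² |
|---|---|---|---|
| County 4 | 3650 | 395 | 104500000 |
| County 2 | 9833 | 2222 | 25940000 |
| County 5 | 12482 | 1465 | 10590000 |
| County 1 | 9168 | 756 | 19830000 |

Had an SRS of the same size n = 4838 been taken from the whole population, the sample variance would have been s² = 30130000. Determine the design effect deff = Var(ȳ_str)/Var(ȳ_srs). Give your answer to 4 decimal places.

Var(ȳ_str) = Σ Wₕ²(1−fₕ)sₕ²/nₕ with Wₕ = Nₕ/35133:
  County 4: (3650/35133)²·(1−395/3650)·104500000/395 = 2546.4349
  County 2: (9833/35133)²·(1−2222/9833)·25940000/2222 = 707.82061
  County 5: (12482/35133)²·(1−1465/12482)·10590000/1465 = 805.33281
  County 1: (9168/35133)²·(1−756/9168)·19830000/756 = 1638.8693
  → Var(ȳ_str) = 5698.4576.
Var(ȳ_srs) = (1 − 4838/35133)·30130000/4838 = 5370.1818.
deff = 5698.4576 / 5370.1818 = 1.0611.

1.0611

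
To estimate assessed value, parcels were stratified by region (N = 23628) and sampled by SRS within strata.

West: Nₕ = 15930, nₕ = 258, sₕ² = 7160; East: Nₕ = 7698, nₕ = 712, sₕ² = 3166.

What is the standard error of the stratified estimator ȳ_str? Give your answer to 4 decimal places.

3.5831

Var(ȳ_str) = Σₕ Wₕ²(1 − fₕ)sₕ²/nₕ with Wₕ = Nₕ/N, N = 23628.
West: Wₕ = 0.67420010; term = 0.67420010²·(1 − 0.01619586)·7160/258 = 12.410223.
East: Wₕ = 0.32579990; term = 0.32579990²·(1 − 0.09249156)·3166/712 = 0.42833492.
Sum = 12.838558.
SE = √(12.838558) = 3.5831.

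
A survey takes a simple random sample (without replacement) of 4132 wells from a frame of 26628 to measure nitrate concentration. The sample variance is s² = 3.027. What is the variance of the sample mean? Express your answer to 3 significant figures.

Under SRS without replacement, Var(ȳ) = (1 − f)·s²/n with f = n/N = 4132/26628 = 0.15517500.
Var(ȳ) = (1 − 0.15517500)·3.027/4132 = 0.84482500·7.3257502 × 10^-4 = 6.1889769 × 10^-4.

6.19 × 10^-4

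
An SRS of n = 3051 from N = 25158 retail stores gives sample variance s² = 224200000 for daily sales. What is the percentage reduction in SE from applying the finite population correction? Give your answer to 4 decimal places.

f = n/N = 3051/25158 = 0.12127355.
SE_no-fpc = √(s²/n) = 271.07952; SE_fpc = √((1−f)s²/n) = 254.11105.
Ratio = √(1−f) = 0.93740410. Reduction = 100·(1 − 0.93740410) = 6.2596%.

6.2596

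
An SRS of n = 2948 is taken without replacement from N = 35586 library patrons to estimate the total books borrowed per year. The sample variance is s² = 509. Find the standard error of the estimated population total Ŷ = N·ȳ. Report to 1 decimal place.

14161.1

Var(Ŷ) = N²·Var(ȳ) = N²·(1 − n/N)·s²/n.
f = 2948/35586 = 0.08284157; Var(ȳ) = 0.91715843·509/2948 = 0.15835605.
Var(Ŷ) = 35586² · 0.15835605 = 2.0053631 × 10^8.
SE(Ŷ) = √(2.0053631 × 10^8) = 14161.1.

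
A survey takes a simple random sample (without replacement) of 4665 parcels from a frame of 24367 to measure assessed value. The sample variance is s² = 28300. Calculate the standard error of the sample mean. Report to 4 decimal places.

2.2147

Under SRS without replacement, Var(ȳ) = (1 − f)·s²/n with f = n/N = 4665/24367 = 0.19144745.
Var(ȳ) = (1 − 0.19144745)·28300/4665 = 0.80855255·6.0664523 = 4.9050455.
SE(ȳ) = √(4.9050455) = 2.2147.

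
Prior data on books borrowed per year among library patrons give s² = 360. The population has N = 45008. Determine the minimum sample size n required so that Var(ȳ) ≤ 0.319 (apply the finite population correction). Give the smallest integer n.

Without fpc, n₀ = s²/D = 360/0.319 = 1128.5266.
With fpc, (1 − n/N)·s²/n ≤ D requires n ≥ n₀/(1 + n₀/N) = 1128.5266/(1 + 1128.5266/45008) = 1100.9222.
Rounding up, n = 1101.

1101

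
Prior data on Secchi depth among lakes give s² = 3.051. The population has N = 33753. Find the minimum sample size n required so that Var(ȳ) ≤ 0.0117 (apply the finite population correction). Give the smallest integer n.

Without fpc, n₀ = s²/D = 3.051/0.0117 = 260.7692.
With fpc, (1 − n/N)·s²/n ≤ D requires n ≥ n₀/(1 + n₀/N) = 260.7692/(1 + 260.7692/33753) = 258.7700.
Rounding up, n = 259.

259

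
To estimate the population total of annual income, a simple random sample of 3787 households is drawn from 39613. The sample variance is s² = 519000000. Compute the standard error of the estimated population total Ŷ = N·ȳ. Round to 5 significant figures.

Var(Ŷ) = N²·Var(ȳ) = N²·(1 − n/N)·s²/n.
f = 3787/39613 = 0.09559993; Var(ȳ) = 0.90440007·519000000/3787 = 123946.04.
Var(Ŷ) = 39613² · 123946.04 = 1.9449486 × 10^14.
SE(Ŷ) = √(1.9449486 × 10^14) = 1.3946 × 10^7.

1.3946 × 10^7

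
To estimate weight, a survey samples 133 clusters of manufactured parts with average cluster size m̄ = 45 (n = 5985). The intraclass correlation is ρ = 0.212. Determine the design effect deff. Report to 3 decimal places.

10.328

deff = 1 + (45 − 1)·0.212 = 1 + 9.328 = 10.328.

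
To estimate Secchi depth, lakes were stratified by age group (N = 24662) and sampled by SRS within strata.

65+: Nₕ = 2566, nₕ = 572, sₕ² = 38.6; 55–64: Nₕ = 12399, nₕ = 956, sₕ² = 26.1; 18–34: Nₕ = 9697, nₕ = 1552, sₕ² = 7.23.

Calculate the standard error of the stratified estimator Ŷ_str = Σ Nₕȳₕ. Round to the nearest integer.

Var(Ŷ_str) = Σₕ Nₕ²(1 − fₕ)sₕ²/nₕ.
65+: 2566²·(1 − 572/2566)·38.6/572 = 345281.32.
55–64: 12399²·(1 − 956/12399)·26.1/956 = 3.8735501 × 10^6.
18–34: 9697²·(1 − 1552/9697)·7.23/1552 = 367938.36.
Sum = 4.5867698 × 10^6.
SE = √(4.5867698 × 10^6) = 2142.

2142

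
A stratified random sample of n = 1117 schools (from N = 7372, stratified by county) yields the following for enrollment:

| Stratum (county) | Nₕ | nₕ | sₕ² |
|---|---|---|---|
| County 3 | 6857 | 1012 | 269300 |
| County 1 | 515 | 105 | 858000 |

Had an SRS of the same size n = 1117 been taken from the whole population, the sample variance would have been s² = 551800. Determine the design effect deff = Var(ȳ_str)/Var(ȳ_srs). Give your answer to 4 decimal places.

0.5439

Var(ȳ_str) = Σ Wₕ²(1−fₕ)sₕ²/nₕ with Wₕ = Nₕ/7372:
  County 3: (6857/7372)²·(1−1012/6857)·269300/1012 = 196.24737
  County 1: (515/7372)²·(1−105/515)·858000/105 = 31.74815
  → Var(ȳ_str) = 227.99552.
Var(ȳ_srs) = (1 − 1117/7372)·551800/1117 = 419.151.
deff = 227.99552 / 419.151 = 0.5439.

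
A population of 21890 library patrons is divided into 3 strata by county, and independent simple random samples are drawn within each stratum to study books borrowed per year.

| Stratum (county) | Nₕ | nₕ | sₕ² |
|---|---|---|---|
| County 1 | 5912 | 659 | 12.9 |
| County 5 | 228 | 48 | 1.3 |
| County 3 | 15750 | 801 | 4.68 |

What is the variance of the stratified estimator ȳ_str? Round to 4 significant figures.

0.004142

Var(ȳ_str) = Σₕ Wₕ²(1 − fₕ)sₕ²/nₕ with Wₕ = Nₕ/N, N = 21890.
County 1: Wₕ = 0.27007766; term = 0.27007766²·(1 − 0.11146820)·12.9/659 = 0.0012686873.
County 5: Wₕ = 0.01041571; term = 0.01041571²·(1 − 0.21052632)·1.3/48 = 2.3196259 × 10^-6.
County 3: Wₕ = 0.71950662; term = 0.71950662²·(1 − 0.05085714)·4.68/801 = 0.0028708765.
Sum = 0.0041418834.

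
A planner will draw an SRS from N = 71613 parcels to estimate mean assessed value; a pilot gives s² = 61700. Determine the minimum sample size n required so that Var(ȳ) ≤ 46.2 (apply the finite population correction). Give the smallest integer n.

Without fpc, n₀ = s²/D = 61700/46.2 = 1335.4978.
With fpc, (1 − n/N)·s²/n ≤ D requires n ≥ n₀/(1 + n₀/N) = 1335.4978/(1 + 1335.4978/71613) = 1311.0483.
Rounding up, n = 1312.

1312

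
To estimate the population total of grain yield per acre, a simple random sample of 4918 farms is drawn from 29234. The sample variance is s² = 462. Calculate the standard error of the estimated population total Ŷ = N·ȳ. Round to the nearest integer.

8172

Var(Ŷ) = N²·Var(ȳ) = N²·(1 − n/N)·s²/n.
f = 4918/29234 = 0.16822877; Var(ȳ) = 0.83177123·462/4918 = 0.07813711.
Var(Ŷ) = 29234² · 0.07813711 = 6.6778065 × 10^7.
SE(Ŷ) = √(6.6778065 × 10^7) = 8172.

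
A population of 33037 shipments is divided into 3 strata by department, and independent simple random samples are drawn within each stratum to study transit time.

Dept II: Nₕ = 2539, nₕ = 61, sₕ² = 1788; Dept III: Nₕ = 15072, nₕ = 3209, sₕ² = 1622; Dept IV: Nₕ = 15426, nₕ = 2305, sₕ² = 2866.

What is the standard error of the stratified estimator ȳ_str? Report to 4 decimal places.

Var(ȳ_str) = Σₕ Wₕ²(1 − fₕ)sₕ²/nₕ with Wₕ = Nₕ/N, N = 33037.
Dept II: Wₕ = 0.07685323; term = 0.07685323²·(1 − 0.02402521)·1788/61 = 0.16896645.
Dept III: Wₕ = 0.45621576; term = 0.45621576²·(1 − 0.21291136)·1622/3209 = 0.082802861.
Dept IV: Wₕ = 0.46693102; term = 0.46693102²·(1 − 0.14942305)·2866/2305 = 0.23058142.
Sum = 0.48235073.
SE = √(0.48235073) = 0.6945.

0.6945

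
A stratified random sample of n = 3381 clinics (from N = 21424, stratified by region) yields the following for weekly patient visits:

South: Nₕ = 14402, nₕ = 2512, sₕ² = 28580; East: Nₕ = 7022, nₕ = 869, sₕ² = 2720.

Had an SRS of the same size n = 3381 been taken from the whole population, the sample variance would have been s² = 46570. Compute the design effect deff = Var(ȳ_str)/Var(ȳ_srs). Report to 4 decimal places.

0.3913

Var(ȳ_str) = Σ Wₕ²(1−fₕ)sₕ²/nₕ with Wₕ = Nₕ/21424:
  South: (14402/21424)²·(1−2512/14402)·28580/2512 = 4.2446915
  East: (7022/21424)²·(1−869/7022)·2720/869 = 0.29464274
  → Var(ȳ_str) = 4.5393342.
Var(ȳ_srs) = (1 − 3381/21424)·46570/3381 = 11.600301.
deff = 4.5393342 / 11.600301 = 0.3913.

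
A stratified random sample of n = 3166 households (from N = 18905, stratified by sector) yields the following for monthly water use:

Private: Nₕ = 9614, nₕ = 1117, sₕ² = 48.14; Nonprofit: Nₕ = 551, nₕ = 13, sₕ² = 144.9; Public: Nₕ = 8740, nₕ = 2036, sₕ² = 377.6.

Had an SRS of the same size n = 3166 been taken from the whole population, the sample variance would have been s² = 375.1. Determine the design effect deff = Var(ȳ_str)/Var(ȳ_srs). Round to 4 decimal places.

Var(ȳ_str) = Σ Wₕ²(1−fₕ)sₕ²/nₕ with Wₕ = Nₕ/18905:
  Private: (9614/18905)²·(1−1117/9614)·48.14/1117 = 0.0098507497
  Nonprofit: (551/18905)²·(1−13/551)·144.9/13 = 0.0092449708
  Public: (8740/18905)²·(1−2036/8740)·377.6/2036 = 0.03040509
  → Var(ȳ_str) = 0.049500811.
Var(ȳ_srs) = (1 − 3166/18905)·375.1/3166 = 0.098636262.
deff = 0.049500811 / 0.098636262 = 0.5019.

0.5019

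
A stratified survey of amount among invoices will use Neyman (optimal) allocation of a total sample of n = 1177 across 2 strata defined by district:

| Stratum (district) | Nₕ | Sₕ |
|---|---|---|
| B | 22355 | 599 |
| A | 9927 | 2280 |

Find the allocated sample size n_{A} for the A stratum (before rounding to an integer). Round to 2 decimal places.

739.49

Neyman allocation: nₕ = n·NₕSₕ / Σⱼ NⱼSⱼ.
Σ NⱼSⱼ = 22355·599 + 9927·2280 = 3.6024205 × 10^7.
n_{A} = 1177·9927·2280 / (3.6024205 × 10^7) = 739.49.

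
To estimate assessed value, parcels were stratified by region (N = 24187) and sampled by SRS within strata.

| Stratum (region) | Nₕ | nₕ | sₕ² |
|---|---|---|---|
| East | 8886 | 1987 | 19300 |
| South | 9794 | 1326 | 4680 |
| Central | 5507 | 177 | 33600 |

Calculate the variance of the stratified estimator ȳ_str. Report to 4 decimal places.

Var(ȳ_str) = Σₕ Wₕ²(1 − fₕ)sₕ²/nₕ with Wₕ = Nₕ/N, N = 24187.
East: Wₕ = 0.36738744; term = 0.36738744²·(1 − 0.22361017)·19300/1987 = 1.0178596.
South: Wₕ = 0.40492827; term = 0.40492827²·(1 − 0.13538901)·4680/1326 = 0.50035618.
Central: Wₕ = 0.22768429; term = 0.22768429²·(1 − 0.03214091)·33600/177 = 9.5245461.
Sum = 11.042762.

11.0428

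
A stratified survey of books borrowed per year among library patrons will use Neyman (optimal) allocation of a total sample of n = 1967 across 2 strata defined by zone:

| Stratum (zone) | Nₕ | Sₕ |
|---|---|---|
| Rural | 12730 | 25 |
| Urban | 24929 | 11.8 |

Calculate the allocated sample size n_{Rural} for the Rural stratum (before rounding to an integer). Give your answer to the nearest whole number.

Neyman allocation: nₕ = n·NₕSₕ / Σⱼ NⱼSⱼ.
Σ NⱼSⱼ = 12730·25 + 24929·11.8 = 612412.2.
n_{Rural} = 1967·12730·25 / 612412.2 = 1022.

1022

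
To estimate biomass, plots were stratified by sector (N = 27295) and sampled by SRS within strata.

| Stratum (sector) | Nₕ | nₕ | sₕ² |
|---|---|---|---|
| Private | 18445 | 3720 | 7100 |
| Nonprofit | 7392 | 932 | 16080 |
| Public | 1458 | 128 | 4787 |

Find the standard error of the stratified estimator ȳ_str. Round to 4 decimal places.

Var(ȳ_str) = Σₕ Wₕ²(1 − fₕ)sₕ²/nₕ with Wₕ = Nₕ/N, N = 27295.
Private: Wₕ = 0.67576479; term = 0.67576479²·(1 − 0.20168067)·7100/3720 = 0.695798.
Nonprofit: Wₕ = 0.27081883; term = 0.27081883²·(1 − 0.12608225)·16080/932 = 1.1058556.
Public: Wₕ = 0.05341638; term = 0.05341638²·(1 − 0.08779150)·4787/128 = 0.097341139.
Sum = 1.8989947.
SE = √(1.8989947) = 1.3780.

1.3780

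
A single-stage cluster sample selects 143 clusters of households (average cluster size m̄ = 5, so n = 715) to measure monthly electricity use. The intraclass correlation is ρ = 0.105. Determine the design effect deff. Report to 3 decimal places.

1.420

deff = 1 + (5 − 1)·0.105 = 1 + 0.42 = 1.42.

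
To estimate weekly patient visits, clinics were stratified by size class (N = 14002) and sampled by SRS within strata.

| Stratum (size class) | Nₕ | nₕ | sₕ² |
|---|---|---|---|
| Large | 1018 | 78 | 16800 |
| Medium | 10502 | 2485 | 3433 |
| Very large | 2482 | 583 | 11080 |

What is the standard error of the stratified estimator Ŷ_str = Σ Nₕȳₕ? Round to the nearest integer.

Var(Ŷ_str) = Σₕ Nₕ²(1 − fₕ)sₕ²/nₕ.
Large: 1018²·(1 − 78/1018)·16800/78 = 2.0610585 × 10^8.
Medium: 10502²·(1 − 2485/10502)·3433/2485 = 1.1631382 × 10^8.
Very large: 2482²·(1 − 583/2482)·11080/583 = 8.9577296 × 10^7.
Sum = 4.1199697 × 10^8.
SE = √(4.1199697 × 10^8) = 20298.

20298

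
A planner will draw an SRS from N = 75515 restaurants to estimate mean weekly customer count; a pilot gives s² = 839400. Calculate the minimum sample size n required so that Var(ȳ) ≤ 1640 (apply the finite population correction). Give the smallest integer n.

Without fpc, n₀ = s²/D = 839400/1640 = 511.8293.
With fpc, (1 − n/N)·s²/n ≤ D requires n ≥ n₀/(1 + n₀/N) = 511.8293/(1 + 511.8293/75515) = 508.3836.
Rounding up, n = 509.

509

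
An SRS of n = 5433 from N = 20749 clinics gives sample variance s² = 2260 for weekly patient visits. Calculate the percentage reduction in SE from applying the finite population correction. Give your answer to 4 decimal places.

14.0840

f = n/N = 5433/20749 = 0.26184394.
SE_no-fpc = √(s²/n) = 0.64496236; SE_fpc = √((1−f)s²/n) = 0.55412591.
Ratio = √(1−f) = 0.85916009. Reduction = 100·(1 − 0.85916009) = 14.0840%.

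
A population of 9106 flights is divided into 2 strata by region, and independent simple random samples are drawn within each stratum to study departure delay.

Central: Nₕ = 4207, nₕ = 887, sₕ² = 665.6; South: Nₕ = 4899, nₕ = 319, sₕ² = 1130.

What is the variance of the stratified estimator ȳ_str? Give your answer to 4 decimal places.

1.0849

Var(ȳ_str) = Σₕ Wₕ²(1 − fₕ)sₕ²/nₕ with Wₕ = Nₕ/N, N = 9106.
Central: Wₕ = 0.46200307; term = 0.46200307²·(1 − 0.21083908)·665.6/887 = 0.1263994.
South: Wₕ = 0.53799693; term = 0.53799693²·(1 − 0.06511533)·1130/319 = 0.95852928.
Sum = 1.0849287.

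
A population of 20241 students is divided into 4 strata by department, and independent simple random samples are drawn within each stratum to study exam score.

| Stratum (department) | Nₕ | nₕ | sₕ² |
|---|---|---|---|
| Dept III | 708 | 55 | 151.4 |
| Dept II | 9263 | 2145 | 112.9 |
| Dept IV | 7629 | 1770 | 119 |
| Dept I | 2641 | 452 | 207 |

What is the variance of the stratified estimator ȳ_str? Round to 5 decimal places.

Var(ȳ_str) = Σₕ Wₕ²(1 − fₕ)sₕ²/nₕ with Wₕ = Nₕ/N, N = 20241.
Dept III: Wₕ = 0.03497851; term = 0.03497851²·(1 − 0.07768362)·151.4/55 = 0.0031063164.
Dept II: Wₕ = 0.45763549; term = 0.45763549²·(1 − 0.23156645)·112.9/2145 = 0.0084705647.
Dept IV: Wₕ = 0.37690826; term = 0.37690826²·(1 − 0.23200944)·119/1770 = 0.0073350128.
Dept I: Wₕ = 0.13047774; term = 0.13047774²·(1 − 0.17114729)·207/452 = 0.006462226.
Sum = 0.02537412.

0.02537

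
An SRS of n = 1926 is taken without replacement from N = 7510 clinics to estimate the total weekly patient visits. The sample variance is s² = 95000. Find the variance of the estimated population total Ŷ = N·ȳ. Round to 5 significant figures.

2.0685 × 10^9

Var(Ŷ) = N²·Var(ȳ) = N²·(1 − n/N)·s²/n.
f = 1926/7510 = 0.25645806; Var(ȳ) = 0.74354194·95000/1926 = 36.675226.
Var(Ŷ) = 7510² · 36.675226 = 2.0684864 × 10^9.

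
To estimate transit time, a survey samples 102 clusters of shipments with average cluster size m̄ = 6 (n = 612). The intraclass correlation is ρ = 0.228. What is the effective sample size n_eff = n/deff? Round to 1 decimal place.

deff = 1 + (6 − 1)·0.228 = 1 + 1.14 = 2.14.
n_eff = 612 / 2.14 = 286.0.

286.0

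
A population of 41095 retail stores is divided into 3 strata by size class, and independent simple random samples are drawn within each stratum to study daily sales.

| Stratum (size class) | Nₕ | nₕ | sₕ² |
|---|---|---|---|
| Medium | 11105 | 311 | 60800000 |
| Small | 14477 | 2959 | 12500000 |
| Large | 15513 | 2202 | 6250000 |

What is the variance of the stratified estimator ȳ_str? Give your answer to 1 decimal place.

Var(ȳ_str) = Σₕ Wₕ²(1 − fₕ)sₕ²/nₕ with Wₕ = Nₕ/N, N = 41095.
Medium: Wₕ = 0.27022752; term = 0.27022752²·(1 − 0.02800540)·60800000/311 = 13876.061.
Small: Wₕ = 0.35228130; term = 0.35228130²·(1 − 0.20439318)·12500000/2959 = 417.10244.
Large: Wₕ = 0.37749118; term = 0.37749118²·(1 − 0.14194547)·6250000/2202 = 347.04933.
Sum = 14640.213.

14640.2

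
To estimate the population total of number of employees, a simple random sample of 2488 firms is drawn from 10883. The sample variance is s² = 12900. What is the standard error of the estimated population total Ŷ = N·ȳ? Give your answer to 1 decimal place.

Var(Ŷ) = N²·Var(ȳ) = N²·(1 − n/N)·s²/n.
f = 2488/10883 = 0.22861343; Var(ȳ) = 0.77138657·12900/2488 = 3.9995525.
Var(Ŷ) = 10883² · 3.9995525 = 4.7370575 × 10^8.
SE(Ŷ) = √(4.7370575 × 10^8) = 21764.8.

21764.8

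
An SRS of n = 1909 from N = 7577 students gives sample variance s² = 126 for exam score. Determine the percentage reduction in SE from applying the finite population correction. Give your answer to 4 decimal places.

f = n/N = 1909/7577 = 0.25194668.
SE_no-fpc = √(s²/n) = 0.25691077; SE_fpc = √((1−f)s²/n) = 0.22220232.
Ratio = √(1−f) = 0.86490076. Reduction = 100·(1 − 0.86490076) = 13.5099%.

13.5099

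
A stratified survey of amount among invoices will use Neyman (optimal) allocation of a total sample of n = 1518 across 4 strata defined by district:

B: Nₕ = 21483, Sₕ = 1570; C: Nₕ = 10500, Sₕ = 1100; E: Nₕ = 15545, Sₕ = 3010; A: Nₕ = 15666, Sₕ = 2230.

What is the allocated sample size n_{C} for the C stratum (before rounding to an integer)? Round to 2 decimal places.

138.05

Neyman allocation: nₕ = n·NₕSₕ / Σⱼ NⱼSⱼ.
Σ NⱼSⱼ = 21483·1570 + 10500·1100 + 15545·3010 + 15666·2230 = 1.2700394 × 10^8.
n_{C} = 1518·10500·1100 / (1.2700394 × 10^8) = 138.05.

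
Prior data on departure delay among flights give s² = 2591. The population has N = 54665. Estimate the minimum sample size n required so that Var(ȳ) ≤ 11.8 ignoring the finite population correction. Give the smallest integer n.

220

Without fpc, n₀ = s²/D = 2591/11.8 = 219.5763.
Rounding up, n = 220.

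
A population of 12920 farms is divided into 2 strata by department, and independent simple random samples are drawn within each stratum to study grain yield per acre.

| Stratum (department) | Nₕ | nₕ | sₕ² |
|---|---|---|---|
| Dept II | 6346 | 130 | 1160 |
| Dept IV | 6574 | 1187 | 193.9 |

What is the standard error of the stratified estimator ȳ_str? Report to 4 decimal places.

Var(ȳ_str) = Σₕ Wₕ²(1 − fₕ)sₕ²/nₕ with Wₕ = Nₕ/N, N = 12920.
Dept II: Wₕ = 0.49117647; term = 0.49117647²·(1 − 0.02048535)·1160/130 = 2.1086315.
Dept IV: Wₕ = 0.50882353; term = 0.50882353²·(1 − 0.18055978)·193.9/1187 = 0.034656024.
Sum = 2.1432875.
SE = √(2.1432875) = 1.4640.

1.4640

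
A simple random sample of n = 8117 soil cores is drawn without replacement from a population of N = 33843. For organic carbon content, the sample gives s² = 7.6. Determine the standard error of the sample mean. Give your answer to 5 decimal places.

0.02668

Under SRS without replacement, Var(ȳ) = (1 − f)·s²/n with f = n/N = 8117/33843 = 0.23984280.
Var(ȳ) = (1 − 0.23984280)·7.6/8117 = 0.76015720·9.3630652 × 10^-4 = 7.1174014 × 10^-4.
SE(ȳ) = √(7.1174014 × 10^-4) = 0.02668.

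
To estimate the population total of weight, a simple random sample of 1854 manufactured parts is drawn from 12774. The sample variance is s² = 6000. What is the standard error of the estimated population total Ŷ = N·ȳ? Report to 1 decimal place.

Var(Ŷ) = N²·Var(ȳ) = N²·(1 − n/N)·s²/n.
f = 1854/12774 = 0.14513856; Var(ȳ) = 0.85486144·6000/1854 = 2.7665419.
Var(Ŷ) = 12774² · 2.7665419 = 4.5143068 × 10^8.
SE(Ŷ) = √(4.5143068 × 10^8) = 21246.9.

21246.9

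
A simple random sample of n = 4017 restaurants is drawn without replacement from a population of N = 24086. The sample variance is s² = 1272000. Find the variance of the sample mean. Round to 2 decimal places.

Under SRS without replacement, Var(ȳ) = (1 − f)·s²/n with f = n/N = 4017/24086 = 0.16677738.
Var(ȳ) = (1 − 0.16677738)·1272000/4017 = 0.83322262·316.65422 = 263.84346.

263.84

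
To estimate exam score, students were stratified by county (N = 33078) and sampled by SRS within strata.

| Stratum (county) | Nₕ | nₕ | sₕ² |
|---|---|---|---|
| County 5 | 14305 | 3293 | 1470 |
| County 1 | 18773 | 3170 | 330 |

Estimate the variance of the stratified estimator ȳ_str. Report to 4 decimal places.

Var(ȳ_str) = Σₕ Wₕ²(1 − fₕ)sₕ²/nₕ with Wₕ = Nₕ/N, N = 33078.
County 5: Wₕ = 0.43246266; term = 0.43246266²·(1 − 0.23019923)·1470/3293 = 0.064268947.
County 1: Wₕ = 0.56753734; term = 0.56753734²·(1 − 0.16885953)·330/3170 = 0.027868782.
Sum = 0.092137729.

0.0921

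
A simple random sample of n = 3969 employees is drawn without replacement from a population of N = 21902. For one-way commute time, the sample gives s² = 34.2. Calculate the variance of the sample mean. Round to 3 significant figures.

0.00706

Under SRS without replacement, Var(ȳ) = (1 − f)·s²/n with f = n/N = 3969/21902 = 0.18121633.
Var(ȳ) = (1 − 0.18121633)·34.2/3969 = 0.81878367·0.00861678 = 0.0070552788.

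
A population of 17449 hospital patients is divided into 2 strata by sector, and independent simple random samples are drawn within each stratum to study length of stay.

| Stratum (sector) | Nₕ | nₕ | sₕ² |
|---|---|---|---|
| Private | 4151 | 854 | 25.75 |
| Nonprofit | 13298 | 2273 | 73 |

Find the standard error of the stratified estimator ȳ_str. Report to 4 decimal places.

Var(ȳ_str) = Σₕ Wₕ²(1 − fₕ)sₕ²/nₕ with Wₕ = Nₕ/N, N = 17449.
Private: Wₕ = 0.23789329; term = 0.23789329²·(1 − 0.20573356)·25.75/854 = 0.0013553453.
Nonprofit: Wₕ = 0.76210671; term = 0.76210671²·(1 − 0.17092796)·73/2273 = 0.015464905.
Sum = 0.01682025.
SE = √(0.01682025) = 0.1297.

0.1297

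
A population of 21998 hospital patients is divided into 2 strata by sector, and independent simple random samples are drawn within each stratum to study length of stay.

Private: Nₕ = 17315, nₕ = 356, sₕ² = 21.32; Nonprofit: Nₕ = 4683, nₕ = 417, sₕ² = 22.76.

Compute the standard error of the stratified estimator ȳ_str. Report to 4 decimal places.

0.1965

Var(ȳ_str) = Σₕ Wₕ²(1 − fₕ)sₕ²/nₕ with Wₕ = Nₕ/N, N = 21998.
Private: Wₕ = 0.78711701; term = 0.78711701²·(1 − 0.02056021)·21.32/356 = 0.036340721.
Nonprofit: Wₕ = 0.21288299; term = 0.21288299²·(1 − 0.08904548)·22.76/417 = 0.0022532782.
Sum = 0.038593999.
SE = √(0.038593999) = 0.1965.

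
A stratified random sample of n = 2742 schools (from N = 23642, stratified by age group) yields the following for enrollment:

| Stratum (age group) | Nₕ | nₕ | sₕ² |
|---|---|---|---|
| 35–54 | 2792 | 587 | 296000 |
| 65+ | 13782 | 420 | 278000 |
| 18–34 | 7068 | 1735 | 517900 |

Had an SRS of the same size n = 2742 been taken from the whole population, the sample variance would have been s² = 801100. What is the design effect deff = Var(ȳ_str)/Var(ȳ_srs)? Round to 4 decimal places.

Var(ȳ_str) = Σ Wₕ²(1−fₕ)sₕ²/nₕ with Wₕ = Nₕ/23642:
  35–54: (2792/23642)²·(1−587/2792)·296000/587 = 5.5540424
  65+: (13782/23642)²·(1−420/13782)·278000/420 = 218.07747
  18–34: (7068/23642)²·(1−1735/7068)·517900/1735 = 20.130109
  → Var(ȳ_str) = 243.76162.
Var(ȳ_srs) = (1 − 2742/23642)·801100/2742 = 258.2744.
deff = 243.76162 / 258.2744 = 0.9438.

0.9438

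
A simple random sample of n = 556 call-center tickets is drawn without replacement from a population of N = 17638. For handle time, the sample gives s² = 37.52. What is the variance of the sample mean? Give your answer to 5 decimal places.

0.06535

Under SRS without replacement, Var(ȳ) = (1 − f)·s²/n with f = n/N = 556/17638 = 0.03152285.
Var(ȳ) = (1 − 0.03152285)·37.52/556 = 0.96847715·0.067482014 = 0.065354789.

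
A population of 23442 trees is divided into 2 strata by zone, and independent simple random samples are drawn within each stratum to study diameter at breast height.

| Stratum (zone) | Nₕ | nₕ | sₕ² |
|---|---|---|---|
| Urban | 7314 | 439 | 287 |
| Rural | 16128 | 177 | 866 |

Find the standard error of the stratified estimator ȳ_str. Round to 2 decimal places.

1.53

Var(ȳ_str) = Σₕ Wₕ²(1 − fₕ)sₕ²/nₕ with Wₕ = Nₕ/N, N = 23442.
Urban: Wₕ = 0.31200410; term = 0.31200410²·(1 − 0.06002188)·287/439 = 0.059821281.
Rural: Wₕ = 0.68799590; term = 0.68799590²·(1 − 0.01097470)·866/177 = 2.2904654.
Sum = 2.3502867.
SE = √(2.3502867) = 1.53.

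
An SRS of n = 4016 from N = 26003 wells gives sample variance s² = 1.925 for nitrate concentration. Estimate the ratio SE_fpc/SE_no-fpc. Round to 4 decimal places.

f = n/N = 4016/26003 = 0.15444372.
SE_no-fpc = √(s²/n) = 0.021893667; SE_fpc = √((1−f)s²/n) = 0.020132132.
Ratio = √(1−f) = 0.91954134.

0.9195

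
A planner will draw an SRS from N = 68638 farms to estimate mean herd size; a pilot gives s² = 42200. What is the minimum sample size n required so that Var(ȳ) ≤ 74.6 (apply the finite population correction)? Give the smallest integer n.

Without fpc, n₀ = s²/D = 42200/74.6 = 565.6836.
With fpc, (1 − n/N)·s²/n ≤ D requires n ≥ n₀/(1 + n₀/N) = 565.6836/(1 + 565.6836/68638) = 561.0596.
Rounding up, n = 562.

562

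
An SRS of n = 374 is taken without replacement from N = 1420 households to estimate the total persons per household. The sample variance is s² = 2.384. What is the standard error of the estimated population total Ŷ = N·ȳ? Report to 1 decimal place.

Var(Ŷ) = N²·Var(ȳ) = N²·(1 − n/N)·s²/n.
f = 374/1420 = 0.26338028; Var(ȳ) = 0.73661972·2.384/374 = 0.0046954583.
Var(Ŷ) = 1420² · 0.0046954583 = 9467.9221.
SE(Ŷ) = √(9467.9221) = 97.3.

97.3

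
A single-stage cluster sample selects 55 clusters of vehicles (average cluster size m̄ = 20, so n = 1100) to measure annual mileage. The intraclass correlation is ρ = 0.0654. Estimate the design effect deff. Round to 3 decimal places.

deff = 1 + (20 − 1)·0.0654 = 1 + 1.2426 = 2.2426.

2.243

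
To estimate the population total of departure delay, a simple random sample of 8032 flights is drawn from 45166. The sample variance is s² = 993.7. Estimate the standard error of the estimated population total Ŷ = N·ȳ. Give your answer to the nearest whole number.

14405

Var(Ŷ) = N²·Var(ȳ) = N²·(1 − n/N)·s²/n.
f = 8032/45166 = 0.17783288; Var(ȳ) = 0.82216712·993.7/8032 = 0.10171657.
Var(Ŷ) = 45166² · 0.10171657 = 2.074985 × 10^8.
SE(Ŷ) = √(2.074985 × 10^8) = 14405.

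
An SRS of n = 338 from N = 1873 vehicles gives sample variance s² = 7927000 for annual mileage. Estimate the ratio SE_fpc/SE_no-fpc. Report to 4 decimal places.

0.9053

f = n/N = 338/1873 = 0.18045916.
SE_no-fpc = √(s²/n) = 153.14262; SE_fpc = √((1−f)s²/n) = 138.63771.
Ratio = √(1−f) = 0.90528495.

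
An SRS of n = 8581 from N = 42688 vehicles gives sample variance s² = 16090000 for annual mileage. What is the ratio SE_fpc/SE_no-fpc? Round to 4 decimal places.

0.8939

f = n/N = 8581/42688 = 0.20101668.
SE_no-fpc = √(s²/n) = 43.302111; SE_fpc = √((1−f)s²/n) = 38.705968.
Ratio = √(1−f) = 0.89385867.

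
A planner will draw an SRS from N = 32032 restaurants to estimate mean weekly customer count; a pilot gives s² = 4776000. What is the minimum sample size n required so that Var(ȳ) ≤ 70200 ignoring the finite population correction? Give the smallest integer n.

Without fpc, n₀ = s²/D = 4776000/70200 = 68.0342.
Rounding up, n = 69.

69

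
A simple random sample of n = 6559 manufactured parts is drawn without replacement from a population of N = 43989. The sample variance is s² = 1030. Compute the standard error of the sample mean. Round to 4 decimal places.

0.3655

Under SRS without replacement, Var(ȳ) = (1 − f)·s²/n with f = n/N = 6559/43989 = 0.14910546.
Var(ȳ) = (1 − 0.14910546)·1030/6559 = 0.85089454·0.15703613 = 0.13362119.
SE(ȳ) = √(0.13362119) = 0.3655.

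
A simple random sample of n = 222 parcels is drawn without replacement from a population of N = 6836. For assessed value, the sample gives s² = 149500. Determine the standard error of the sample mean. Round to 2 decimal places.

Under SRS without replacement, Var(ȳ) = (1 − f)·s²/n with f = n/N = 222/6836 = 0.03247513.
Var(ȳ) = (1 − 0.03247513)·149500/222 = 0.96752487·673.42342 = 651.55391.
SE(ȳ) = √(651.55391) = 25.53.

25.53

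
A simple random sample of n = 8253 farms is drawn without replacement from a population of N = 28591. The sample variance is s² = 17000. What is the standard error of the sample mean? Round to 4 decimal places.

Under SRS without replacement, Var(ȳ) = (1 − f)·s²/n with f = n/N = 8253/28591 = 0.28865727.
Var(ȳ) = (1 − 0.28865727)·17000/8253 = 0.71134273·2.059857 = 1.4652643.
SE(ȳ) = √(1.4652643) = 1.2105.

1.2105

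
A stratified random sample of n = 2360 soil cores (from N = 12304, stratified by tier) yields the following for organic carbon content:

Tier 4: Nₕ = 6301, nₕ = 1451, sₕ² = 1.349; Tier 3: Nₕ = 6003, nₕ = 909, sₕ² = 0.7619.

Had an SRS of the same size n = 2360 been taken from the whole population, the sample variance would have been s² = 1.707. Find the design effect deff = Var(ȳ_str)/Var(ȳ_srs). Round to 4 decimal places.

Var(ȳ_str) = Σ Wₕ²(1−fₕ)sₕ²/nₕ with Wₕ = Nₕ/12304:
  Tier 4: (6301/12304)²·(1−1451/6301)·1.349/1451 = 1.8767357 × 10^-4
  Tier 3: (6003/12304)²·(1−909/6003)·0.7619/909 = 1.6930459 × 10^-4
  → Var(ȳ_str) = 3.5697816 × 10^-4.
Var(ȳ_srs) = (1 − 2360/12304)·1.707/2360 = 5.8456971 × 10^-4.
deff = (3.5697816 × 10^-4) / (5.8456971 × 10^-4) = 0.6107.

0.6107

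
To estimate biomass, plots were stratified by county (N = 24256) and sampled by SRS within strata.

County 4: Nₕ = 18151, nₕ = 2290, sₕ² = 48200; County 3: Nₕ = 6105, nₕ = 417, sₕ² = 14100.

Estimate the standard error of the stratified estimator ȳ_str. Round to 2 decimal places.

Var(ȳ_str) = Σₕ Wₕ²(1 − fₕ)sₕ²/nₕ with Wₕ = Nₕ/N, N = 24256.
County 4: Wₕ = 0.74830970; term = 0.74830970²·(1 − 0.12616385)·48200/2290 = 10.299219.
County 3: Wₕ = 0.25169030; term = 0.25169030²·(1 − 0.06830467)·14100/417 = 1.9956756.
Sum = 12.294895.
SE = √(12.294895) = 3.51.

3.51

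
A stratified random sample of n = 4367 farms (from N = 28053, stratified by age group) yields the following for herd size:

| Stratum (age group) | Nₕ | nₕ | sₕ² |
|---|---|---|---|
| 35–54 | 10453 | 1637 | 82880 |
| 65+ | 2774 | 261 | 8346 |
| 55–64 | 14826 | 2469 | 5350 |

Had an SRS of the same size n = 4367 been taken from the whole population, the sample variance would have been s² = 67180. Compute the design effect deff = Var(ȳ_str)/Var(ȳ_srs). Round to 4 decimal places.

0.5171

Var(ȳ_str) = Σ Wₕ²(1−fₕ)sₕ²/nₕ with Wₕ = Nₕ/28053:
  35–54: (10453/28053)²·(1−1637/10453)·82880/1637 = 5.9286385
  65+: (2774/28053)²·(1−261/2774)·8346/261 = 0.2832554
  55–64: (14826/28053)²·(1−2469/14826)·5350/2469 = 0.50444185
  → Var(ȳ_str) = 6.7163358.
Var(ȳ_srs) = (1 − 4367/28053)·67180/4367 = 12.988806.
deff = 6.7163358 / 12.988806 = 0.5171.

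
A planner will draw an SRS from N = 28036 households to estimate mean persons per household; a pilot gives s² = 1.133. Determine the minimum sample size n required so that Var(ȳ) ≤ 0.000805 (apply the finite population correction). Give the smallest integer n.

1341

Without fpc, n₀ = s²/D = 1.133/0.000805 = 1407.4534.
With fpc, (1 − n/N)·s²/n ≤ D requires n ≥ n₀/(1 + n₀/N) = 1407.4534/(1 + 1407.4534/28036) = 1340.1744.
Rounding up, n = 1341.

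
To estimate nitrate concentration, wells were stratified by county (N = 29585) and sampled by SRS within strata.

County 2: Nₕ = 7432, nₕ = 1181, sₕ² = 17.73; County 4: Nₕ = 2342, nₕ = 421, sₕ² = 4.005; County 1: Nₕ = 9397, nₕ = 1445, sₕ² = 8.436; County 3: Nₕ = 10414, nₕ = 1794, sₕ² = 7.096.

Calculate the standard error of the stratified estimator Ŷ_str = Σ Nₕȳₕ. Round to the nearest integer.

Var(Ŷ_str) = Σₕ Nₕ²(1 − fₕ)sₕ²/nₕ.
County 2: 7432²·(1 − 1181/7432)·17.73/1181 = 697451.54.
County 4: 2342²·(1 − 421/2342)·4.005/421 = 42799.104.
County 1: 9397²·(1 − 1445/9397)·8.436/1445 = 436248.88.
County 3: 10414²·(1 − 1794/10414)·7.096/1794 = 355071.66.
Sum = 1.5315712 × 10^6.
SE = √(1.5315712 × 10^6) = 1238.

1238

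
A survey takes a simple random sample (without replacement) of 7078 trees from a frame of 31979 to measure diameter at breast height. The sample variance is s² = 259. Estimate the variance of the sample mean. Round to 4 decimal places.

Under SRS without replacement, Var(ȳ) = (1 − f)·s²/n with f = n/N = 7078/31979 = 0.22133275.
Var(ȳ) = (1 − 0.22133275)·259/7078 = 0.77866725·0.036592258 = 0.028493193.

0.0285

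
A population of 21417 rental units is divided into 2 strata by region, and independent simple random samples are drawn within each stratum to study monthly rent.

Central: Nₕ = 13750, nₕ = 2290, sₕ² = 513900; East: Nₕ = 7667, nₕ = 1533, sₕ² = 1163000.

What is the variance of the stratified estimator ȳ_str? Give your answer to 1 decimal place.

154.9

Var(ȳ_str) = Σₕ Wₕ²(1 − fₕ)sₕ²/nₕ with Wₕ = Nₕ/N, N = 21417.
Central: Wₕ = 0.64201335; term = 0.64201335²·(1 − 0.16654545)·513900/2290 = 77.092686.
East: Wₕ = 0.35798665; term = 0.35798665²·(1 − 0.19994783)·1163000/1533 = 77.783865.
Sum = 154.87655.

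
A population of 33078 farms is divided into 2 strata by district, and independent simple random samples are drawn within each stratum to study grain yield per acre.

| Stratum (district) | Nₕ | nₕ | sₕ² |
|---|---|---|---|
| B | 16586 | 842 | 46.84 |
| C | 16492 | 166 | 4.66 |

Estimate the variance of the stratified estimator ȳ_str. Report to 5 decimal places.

Var(ȳ_str) = Σₕ Wₕ²(1 − fₕ)sₕ²/nₕ with Wₕ = Nₕ/N, N = 33078.
B: Wₕ = 0.50142088; term = 0.50142088²·(1 − 0.05076571)·46.84/842 = 0.013276483.
C: Wₕ = 0.49857912; term = 0.49857912²·(1 − 0.01006549)·4.66/166 = 0.0069080021.
Sum = 0.020184485.

0.02018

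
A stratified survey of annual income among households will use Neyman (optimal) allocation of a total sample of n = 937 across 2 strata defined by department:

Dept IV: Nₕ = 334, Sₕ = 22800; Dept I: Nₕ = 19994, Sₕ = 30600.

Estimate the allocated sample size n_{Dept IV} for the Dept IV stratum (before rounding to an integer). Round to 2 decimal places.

Neyman allocation: nₕ = n·NₕSₕ / Σⱼ NⱼSⱼ.
Σ NⱼSⱼ = 334·22800 + 19994·30600 = 6.194316 × 10^8.
n_{Dept IV} = 937·334·22800 / (6.194316 × 10^8) = 11.52.

11.52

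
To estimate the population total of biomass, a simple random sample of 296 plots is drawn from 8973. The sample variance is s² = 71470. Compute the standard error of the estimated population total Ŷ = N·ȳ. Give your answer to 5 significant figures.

137110

Var(Ŷ) = N²·Var(ȳ) = N²·(1 − n/N)·s²/n.
f = 296/8973 = 0.03298785; Var(ȳ) = 0.96701215·71470/296 = 233.4877.
Var(Ŷ) = 8973² · 233.4877 = 1.8799199 × 10^10.
SE(Ŷ) = √(1.8799199 × 10^10) = 137110.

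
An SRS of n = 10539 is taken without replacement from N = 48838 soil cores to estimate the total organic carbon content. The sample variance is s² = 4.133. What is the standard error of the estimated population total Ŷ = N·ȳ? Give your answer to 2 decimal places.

Var(Ŷ) = N²·Var(ȳ) = N²·(1 − n/N)·s²/n.
f = 10539/48838 = 0.21579508; Var(ȳ) = 0.78420492·4.133/10539 = 3.0753572 × 10^-4.
Var(Ŷ) = 48838² · (3.0753572 × 10^-4) = 733518.9.
SE(Ŷ) = √(733518.9) = 856.46.

856.46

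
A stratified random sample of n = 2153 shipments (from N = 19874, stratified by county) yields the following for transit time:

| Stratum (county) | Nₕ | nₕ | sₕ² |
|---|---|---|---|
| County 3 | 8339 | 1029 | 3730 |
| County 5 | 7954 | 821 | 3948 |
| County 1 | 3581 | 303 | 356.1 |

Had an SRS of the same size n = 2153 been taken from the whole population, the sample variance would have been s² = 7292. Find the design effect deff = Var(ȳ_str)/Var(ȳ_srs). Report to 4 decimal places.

Var(ȳ_str) = Σ Wₕ²(1−fₕ)sₕ²/nₕ with Wₕ = Nₕ/19874:
  County 3: (8339/19874)²·(1−1029/8339)·3730/1029 = 0.55944093
  County 5: (7954/19874)²·(1−821/7954)·3948/821 = 0.69075053
  County 1: (3581/19874)²·(1−303/3581)·356.1/303 = 0.034927865
  → Var(ȳ_str) = 1.2851193.
Var(ȳ_srs) = (1 − 2153/19874)·7292/2153 = 3.0199905.
deff = 1.2851193 / 3.0199905 = 0.4255.

0.4255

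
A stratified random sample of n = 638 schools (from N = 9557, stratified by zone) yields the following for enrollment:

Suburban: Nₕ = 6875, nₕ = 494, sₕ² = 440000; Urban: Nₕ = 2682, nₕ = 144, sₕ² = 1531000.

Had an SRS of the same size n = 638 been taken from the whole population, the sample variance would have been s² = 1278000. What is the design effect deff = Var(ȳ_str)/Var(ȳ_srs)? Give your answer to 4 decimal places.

Var(ȳ_str) = Σ Wₕ²(1−fₕ)sₕ²/nₕ with Wₕ = Nₕ/9557:
  Suburban: (6875/9557)²·(1−494/6875)·440000/494 = 427.80317
  Urban: (2682/9557)²·(1−144/2682)·1531000/144 = 792.35521
  → Var(ȳ_str) = 1220.1584.
Var(ȳ_srs) = (1 − 638/9557)·1278000/638 = 1869.4108.
deff = 1220.1584 / 1869.4108 = 0.6527.

0.6527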